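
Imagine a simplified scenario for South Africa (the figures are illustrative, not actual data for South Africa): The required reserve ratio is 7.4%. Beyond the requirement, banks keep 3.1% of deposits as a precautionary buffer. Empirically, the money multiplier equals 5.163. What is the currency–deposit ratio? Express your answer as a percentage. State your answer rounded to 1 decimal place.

11.0%

Using m = 5.163. From m = (1 + c)/(c + rr + e), rearranging gives 1 + c = m·(c + rr + e), so c·(1 − m) = m·(rr + e) − 1.
Hence c = [m·(rr + e) − 1]/(1 − m) = [5.163 × (0.074 + 0.031) − 1] / (1 − 5.163) ≈ 0.109989.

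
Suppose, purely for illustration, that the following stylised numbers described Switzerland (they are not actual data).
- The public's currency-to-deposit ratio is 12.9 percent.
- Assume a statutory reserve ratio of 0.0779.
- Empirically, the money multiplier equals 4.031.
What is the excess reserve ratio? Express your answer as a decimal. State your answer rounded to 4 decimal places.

0.0732

Using m = 4.031. Since m = (1 + c)/(c + rr + e), the denominator satisfies c + rr + e = (1 + c)/m = (1 + 0.129) / 4.031 ≈ 0.280079.
With c = 0.129 and rr = 0.0779, the excess reserve ratio is 0.280079 − 0.129 − 0.0779 = 0.073179.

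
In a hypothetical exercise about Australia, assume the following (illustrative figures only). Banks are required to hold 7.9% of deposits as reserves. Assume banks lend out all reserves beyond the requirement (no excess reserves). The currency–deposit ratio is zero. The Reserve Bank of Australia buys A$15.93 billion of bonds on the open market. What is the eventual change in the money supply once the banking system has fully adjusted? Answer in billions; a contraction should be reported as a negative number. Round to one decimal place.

A$201.6 billion

The simple money multiplier is m = 1/rr = 1/0.079 ≈ 12.6582.
An open-market purchase increases the monetary base by 15.93 billion, so ΔM = m × ΔMB = 12.6582 × 15.93 ≈ 201.6451 billion.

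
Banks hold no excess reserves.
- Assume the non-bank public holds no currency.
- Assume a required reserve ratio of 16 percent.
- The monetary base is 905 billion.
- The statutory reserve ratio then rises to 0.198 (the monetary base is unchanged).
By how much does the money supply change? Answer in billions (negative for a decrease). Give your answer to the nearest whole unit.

-1086 billion

Initially m₁ = 1 / (0.16) = 6.25, so M₁ = 6.25 × 905 = 5656.25 billion.
After the change m₂ = 1 / (0.198) ≈ 5.0505, so M₂ = 5.0505 × 905 = 4570.7025 billion.
ΔM = M₂ − M₁ = 4570.7025 − 5656.25 = -1085.5475 billion.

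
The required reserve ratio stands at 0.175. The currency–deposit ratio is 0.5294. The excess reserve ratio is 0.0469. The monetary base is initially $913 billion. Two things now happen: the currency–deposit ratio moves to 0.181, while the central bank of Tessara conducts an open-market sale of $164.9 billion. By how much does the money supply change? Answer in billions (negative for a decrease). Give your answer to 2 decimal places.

$334.30 billion

Before: m₁ = (1 + 0.5294) / (0.175 + 0.0469 + 0.5294) ≈ 2.035672, MB₁ = 913, so M₁ = 2.035672 × 913 ≈ 1858.5685 billion.
After: m₂ = (1 + 0.181) / (0.175 + 0.0469 + 0.181) ≈ 2.931248, MB₂ = 913 − 164.9 = 748.1, so M₂ = 2.931248 × 748.1 ≈ 2192.8666 billion.
ΔM = M₂ − M₁ = 2192.8666 − 1858.5685 = 334.2981 billion.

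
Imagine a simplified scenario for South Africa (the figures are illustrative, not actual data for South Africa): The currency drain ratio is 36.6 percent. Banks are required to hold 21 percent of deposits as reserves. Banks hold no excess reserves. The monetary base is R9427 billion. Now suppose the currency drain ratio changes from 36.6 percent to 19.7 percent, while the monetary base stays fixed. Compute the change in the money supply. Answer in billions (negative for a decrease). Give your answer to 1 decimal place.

R5368.7 billion

Initially m₁ = (1 + 0.366) / (0.21 + 0.366) ≈ 2.371528, so M₁ = 2.371528 × 9427 ≈ 22356.3945 billion.
After the change m₂ = (1 + 0.197) / (0.21 + 0.197) ≈ 2.941032, so M₂ = 2.941032 × 9427 ≈ 27725.1087 billion.
ΔM = M₂ − M₁ = 27725.1087 − 22356.3945 = 5368.7142 billion.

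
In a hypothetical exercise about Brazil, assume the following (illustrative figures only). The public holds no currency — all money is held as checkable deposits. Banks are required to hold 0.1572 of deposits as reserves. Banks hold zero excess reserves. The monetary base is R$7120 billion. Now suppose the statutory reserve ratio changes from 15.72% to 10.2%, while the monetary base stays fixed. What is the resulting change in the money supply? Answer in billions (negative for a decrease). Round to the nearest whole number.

R$24511 billion

Initially m₁ = 1 / (0.1572) ≈ 6.36132, so M₁ = 6.36132 × 7120 = 45292.5984 billion.
After the change m₂ = 1 / (0.102) ≈ 9.80392, so M₂ = 9.80392 × 7120 = 69803.9104 billion.
ΔM = M₂ − M₁ = 69803.9104 − 45292.5984 = 24511.312 billion.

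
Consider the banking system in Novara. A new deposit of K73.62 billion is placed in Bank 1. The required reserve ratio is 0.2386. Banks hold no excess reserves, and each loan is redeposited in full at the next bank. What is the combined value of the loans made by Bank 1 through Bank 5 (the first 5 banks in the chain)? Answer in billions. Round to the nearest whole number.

Bank i lends (1 − rr)^i of the original deposit: Bank 1 lends 73.62·0.7614 ≈ 56.0543, Bank 2 lends 73.62·0.7614² ≈ 42.6797, and so on.
Summing a geometric series: total = 73.62·[0.7614·(1 − 0.7614^5) / (1 − 0.7614)] ≈ 174.8121 billion.

K175 billion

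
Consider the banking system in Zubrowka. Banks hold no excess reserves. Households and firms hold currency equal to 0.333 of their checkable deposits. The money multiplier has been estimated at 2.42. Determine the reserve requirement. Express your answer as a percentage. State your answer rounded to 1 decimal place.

Using m = 2.42. Since m = (1 + c)/(c + rr + e), the denominator satisfies c + rr + e = (1 + c)/m = (1 + 0.333) / 2.42 ≈ 0.550826.
With c = 0.333 and e = 0, the reserve requirement is 0.550826 − 0.333 − 0 = 0.217826.

21.8%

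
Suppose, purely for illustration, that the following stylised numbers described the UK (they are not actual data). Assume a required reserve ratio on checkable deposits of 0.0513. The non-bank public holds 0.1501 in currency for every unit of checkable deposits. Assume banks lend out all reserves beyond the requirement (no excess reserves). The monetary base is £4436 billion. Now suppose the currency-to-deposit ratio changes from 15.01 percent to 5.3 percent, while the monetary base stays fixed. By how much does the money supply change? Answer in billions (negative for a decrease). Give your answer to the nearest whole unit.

£19453 billion

Initially m₁ = (1 + 0.1501) / (0.0513 + 0.1501) ≈ 5.71053, so M₁ = 5.71053 × 4436 ≈ 25331.9111 billion.
After the change m₂ = (1 + 0.053) / (0.0513 + 0.053) ≈ 10.09588, so M₂ = 10.09588 × 4436 ≈ 44785.3237 billion.
ΔM = M₂ − M₁ = 44785.3237 − 25331.9111 = 19453.4126 billion.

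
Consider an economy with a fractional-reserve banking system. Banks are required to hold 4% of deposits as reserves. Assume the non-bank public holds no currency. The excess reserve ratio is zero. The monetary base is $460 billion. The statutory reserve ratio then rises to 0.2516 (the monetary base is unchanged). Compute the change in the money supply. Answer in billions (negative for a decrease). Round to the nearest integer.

Initially m₁ = 1 / (0.04) = 25, so M₁ = 25 × 460 = 11500 billion.
After the change m₂ = 1 / (0.2516) ≈ 3.9746, so M₂ = 3.9746 × 460 = 1828.316 billion.
ΔM = M₂ − M₁ = 1828.316 − 11500 = -9671.684 billion.

-9672 billion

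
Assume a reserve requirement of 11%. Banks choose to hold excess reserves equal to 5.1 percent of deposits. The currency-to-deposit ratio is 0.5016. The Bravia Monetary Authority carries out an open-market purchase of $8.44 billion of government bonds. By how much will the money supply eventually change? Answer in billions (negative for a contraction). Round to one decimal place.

The money multiplier is m = (1 + c) / (rr + e + c) = (1 + 0.5016) / (0.11 + 0.051 + 0.5016) ≈ 2.2662.
The purchase adds 8.44 billion of base, so ΔM = m × ΔMB = 2.2662 × (+8.44) ≈ 19.1267 billion.

$19.1 billion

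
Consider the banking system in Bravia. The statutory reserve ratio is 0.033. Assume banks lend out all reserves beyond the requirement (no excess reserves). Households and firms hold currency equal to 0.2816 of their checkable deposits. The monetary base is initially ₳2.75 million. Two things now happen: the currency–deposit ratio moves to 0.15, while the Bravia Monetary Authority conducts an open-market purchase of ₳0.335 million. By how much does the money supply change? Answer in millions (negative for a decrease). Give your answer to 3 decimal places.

Before: m₁ = (1 + 0.2816) / (0.033 + 0.2816) ≈ 4.07374, MB₁ = 2.75, so M₁ = 4.07374 × 2.75 ≈ 11.2028 million.
After: m₂ = (1 + 0.15) / (0.033 + 0.15) ≈ 6.28415, MB₂ = 2.75 + 0.335 = 3.085, so M₂ = 6.28415 × 3.085 ≈ 19.3866 million.
ΔM = M₂ − M₁ = 19.3866 − 11.2028 = 8.1838 million.

₳8.184 million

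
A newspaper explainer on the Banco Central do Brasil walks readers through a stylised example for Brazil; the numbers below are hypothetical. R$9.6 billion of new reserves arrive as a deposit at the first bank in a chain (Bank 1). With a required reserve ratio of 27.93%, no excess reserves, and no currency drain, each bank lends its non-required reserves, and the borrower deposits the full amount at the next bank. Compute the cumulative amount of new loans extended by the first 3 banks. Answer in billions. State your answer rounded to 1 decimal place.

R$15.5 billion

Bank i lends (1 − rr)^i of the original deposit: Bank 1 lends 9.6·0.7207 ≈ 6.9187, Bank 2 lends 9.6·0.7207² ≈ 4.9863, and so on.
Summing a geometric series: total = 9.6·[0.7207·(1 − 0.7207^3) / (1 − 0.7207)] ≈ 15.4987 billion.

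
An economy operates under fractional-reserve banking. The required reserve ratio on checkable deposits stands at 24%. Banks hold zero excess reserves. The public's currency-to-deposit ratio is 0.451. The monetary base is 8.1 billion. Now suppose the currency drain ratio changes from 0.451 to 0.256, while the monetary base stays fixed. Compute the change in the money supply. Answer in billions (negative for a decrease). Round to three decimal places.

Initially m₁ = (1 + 0.451) / (0.24 + 0.451) ≈ 2.09986, so M₁ = 2.09986 × 8.1 ≈ 17.0089 billion.
After the change m₂ = (1 + 0.256) / (0.24 + 0.256) ≈ 2.53226, so M₂ = 2.53226 × 8.1 ≈ 20.5113 billion.
ΔM = M₂ − M₁ = 20.5113 − 17.0089 = 3.5024 billion.

3.502 billion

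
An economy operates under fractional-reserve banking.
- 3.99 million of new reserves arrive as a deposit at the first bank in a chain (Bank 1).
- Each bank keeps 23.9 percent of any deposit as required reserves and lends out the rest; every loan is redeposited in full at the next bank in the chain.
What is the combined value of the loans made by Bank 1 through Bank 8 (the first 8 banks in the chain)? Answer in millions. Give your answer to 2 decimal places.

11.28 million

Bank i lends (1 − rr)^i of the original deposit: Bank 1 lends 3.99·0.7610 ≈ 3.0364, Bank 2 lends 3.99·0.7610² ≈ 2.3107, and so on.
Summing a geometric series: total = 3.99·[0.7610·(1 − 0.7610^8) / (1 − 0.7610)] ≈ 11.2755 million.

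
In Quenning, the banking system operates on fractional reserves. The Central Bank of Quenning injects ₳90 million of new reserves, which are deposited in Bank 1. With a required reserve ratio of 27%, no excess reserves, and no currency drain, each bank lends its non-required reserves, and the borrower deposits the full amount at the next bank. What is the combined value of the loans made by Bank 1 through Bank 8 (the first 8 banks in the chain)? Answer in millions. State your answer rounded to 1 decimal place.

Bank i lends (1 − rr)^i of the original deposit: Bank 1 lends 90·0.7300 = 65.7000, Bank 2 lends 90·0.7300² = 47.9610, and so on.
Summing a geometric series: total = 90·[0.7300·(1 − 0.7300^8) / (1 − 0.7300)] ≈ 223.7095 million.

₳223.7 million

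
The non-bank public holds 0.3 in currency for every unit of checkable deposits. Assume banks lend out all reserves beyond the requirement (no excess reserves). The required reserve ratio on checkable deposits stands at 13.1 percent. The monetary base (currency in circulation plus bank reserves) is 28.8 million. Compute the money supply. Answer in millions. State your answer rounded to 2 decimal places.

86.87 million

The money multiplier is m = (1 + c) / (rr + c) = (1 + 0.3) / (0.131 + 0.3) ≈ 3.01624.
So M = m × MB = 3.01624 × 28.8 ≈ 86.8677 million.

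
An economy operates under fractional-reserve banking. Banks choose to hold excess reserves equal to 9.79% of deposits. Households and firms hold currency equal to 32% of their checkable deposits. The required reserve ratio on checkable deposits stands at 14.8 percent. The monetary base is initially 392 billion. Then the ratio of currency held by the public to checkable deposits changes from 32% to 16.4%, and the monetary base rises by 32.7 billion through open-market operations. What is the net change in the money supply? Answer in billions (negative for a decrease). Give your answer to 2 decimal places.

Before: m₁ = (1 + 0.32) / (0.148 + 0.0979 + 0.32) ≈ 2.332568, MB₁ = 392, so M₁ = 2.332568 × 392 ≈ 914.3667 billion.
After: m₂ = (1 + 0.164) / (0.148 + 0.0979 + 0.164) ≈ 2.839717, MB₂ = 392 + 32.7 = 424.7, so M₂ = 2.839717 × 424.7 ≈ 1206.0278 billion.
ΔM = M₂ − M₁ = 1206.0278 − 914.3667 = 291.6611 billion.

291.66 billion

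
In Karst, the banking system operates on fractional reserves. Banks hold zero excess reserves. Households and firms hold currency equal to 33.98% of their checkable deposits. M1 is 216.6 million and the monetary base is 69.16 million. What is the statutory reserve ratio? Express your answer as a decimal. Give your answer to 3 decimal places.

Using m = M/MB = 216.6/69.16 ≈ 3.131868. Since m = (1 + c)/(c + rr + e), the denominator satisfies c + rr + e = (1 + c)/m = (1 + 0.3398) / 3.131868 ≈ 0.427796.
With c = 0.3398 and e = 0, the statutory reserve ratio is 0.427796 − 0.3398 − 0 = 0.087996.

0.088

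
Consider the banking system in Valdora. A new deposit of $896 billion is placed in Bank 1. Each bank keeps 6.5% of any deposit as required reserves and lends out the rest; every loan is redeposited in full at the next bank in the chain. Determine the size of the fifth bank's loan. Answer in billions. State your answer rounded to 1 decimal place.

Each bank lends a fraction (1 − rr) = 0.9350 of the deposit it receives, so Bank 5 receives 896·0.9350^4 and lends 896·0.9350^5 ≈ 640.2743 billion.

$640.3 billion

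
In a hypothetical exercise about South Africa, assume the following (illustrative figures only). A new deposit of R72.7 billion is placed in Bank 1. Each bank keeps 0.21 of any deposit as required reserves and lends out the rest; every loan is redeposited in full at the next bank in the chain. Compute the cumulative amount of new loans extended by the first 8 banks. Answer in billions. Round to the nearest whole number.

Bank i lends (1 − rr)^i of the original deposit: Bank 1 lends 72.7·0.7900 = 57.4330, Bank 2 lends 72.7·0.7900² ≈ 45.3721, and so on.
Summing a geometric series: total = 72.7·[0.7900·(1 − 0.7900^8) / (1 − 0.7900)] ≈ 231.9990 billion.

R232 billion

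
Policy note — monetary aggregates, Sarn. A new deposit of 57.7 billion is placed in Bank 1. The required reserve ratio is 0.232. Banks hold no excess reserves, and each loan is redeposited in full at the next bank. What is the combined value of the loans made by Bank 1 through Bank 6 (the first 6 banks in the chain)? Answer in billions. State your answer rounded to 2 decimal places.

151.81 billion

Bank i lends (1 − rr)^i of the original deposit: Bank 1 lends 57.7·0.7680 = 44.3136, Bank 2 lends 57.7·0.7680² ≈ 34.0328, and so on.
Summing a geometric series: total = 57.7·[0.7680·(1 − 0.7680^6) / (1 − 0.7680)] ≈ 151.8132 billion.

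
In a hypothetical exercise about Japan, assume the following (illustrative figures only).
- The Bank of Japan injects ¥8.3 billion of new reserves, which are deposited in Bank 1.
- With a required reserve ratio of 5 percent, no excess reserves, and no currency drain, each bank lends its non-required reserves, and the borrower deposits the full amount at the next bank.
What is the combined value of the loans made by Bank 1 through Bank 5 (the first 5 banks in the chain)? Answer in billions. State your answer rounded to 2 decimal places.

Bank i lends (1 − rr)^i of the original deposit: Bank 1 lends 8.3·0.9500 = 7.8850, Bank 2 lends 8.3·0.9500² ≈ 7.4908, and so on.
Summing a geometric series: total = 8.3·[0.9500·(1 − 0.9500^5) / (1 − 0.9500)] ≈ 35.6747 billion.

¥35.67 billion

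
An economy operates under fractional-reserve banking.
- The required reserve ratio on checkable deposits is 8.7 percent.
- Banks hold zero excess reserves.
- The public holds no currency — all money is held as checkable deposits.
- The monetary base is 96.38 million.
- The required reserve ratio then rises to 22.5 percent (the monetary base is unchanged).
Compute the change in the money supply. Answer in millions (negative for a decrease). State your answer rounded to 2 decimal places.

Initially m₁ = 1 / (0.087) ≈ 11.49425, so M₁ = 11.49425 × 96.38 ≈ 1107.8158 million.
After the change m₂ = 1 / (0.225) ≈ 4.44444, so M₂ = 4.44444 × 96.38 ≈ 428.3551 million.
ΔM = M₂ − M₁ = 428.3551 − 1107.8158 = -679.4607 million.

-679.46 million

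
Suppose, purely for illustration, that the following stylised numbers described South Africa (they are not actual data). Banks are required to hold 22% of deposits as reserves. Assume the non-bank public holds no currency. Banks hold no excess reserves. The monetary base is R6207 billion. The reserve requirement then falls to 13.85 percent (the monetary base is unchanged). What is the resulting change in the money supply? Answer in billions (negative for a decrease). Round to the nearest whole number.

R16602 billion

Initially m₁ = 1 / (0.22) ≈ 4.54545, so M₁ = 4.54545 × 6207 ≈ 28213.6082 billion.
After the change m₂ = 1 / (0.1385) ≈ 7.22022, so M₂ = 7.22022 × 6207 ≈ 44815.9055 billion.
ΔM = M₂ − M₁ = 44815.9055 − 28213.6082 = 16602.2973 billion.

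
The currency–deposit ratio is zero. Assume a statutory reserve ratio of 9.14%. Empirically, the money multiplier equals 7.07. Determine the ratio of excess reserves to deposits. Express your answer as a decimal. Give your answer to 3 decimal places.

0.050

Using m = 7.07. Since m = (1 + c)/(c + rr + e), the denominator satisfies c + rr + e = (1 + c)/m = (1 + 0) / 7.07 ≈ 0.141443.
With c = 0 and rr = 0.0914, the ratio of excess reserves to deposits is 0.141443 − 0 − 0.0914 = 0.050043.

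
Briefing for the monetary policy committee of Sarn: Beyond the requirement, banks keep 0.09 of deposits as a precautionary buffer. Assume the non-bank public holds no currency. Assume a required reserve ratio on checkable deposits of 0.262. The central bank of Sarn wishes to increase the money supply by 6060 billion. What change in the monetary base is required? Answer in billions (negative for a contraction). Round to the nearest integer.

2133 billion

The money multiplier is m = 1 / (rr + e) = 1 / (0.262 + 0.09) ≈ 2.84091.
ΔMB = ΔM / m = (+6060) / 2.84091 ≈ 2133.1193 billion.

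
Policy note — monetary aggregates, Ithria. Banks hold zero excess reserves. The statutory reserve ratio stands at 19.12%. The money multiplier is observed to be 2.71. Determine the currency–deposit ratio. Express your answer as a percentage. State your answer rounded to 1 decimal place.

28.2%

Using m = 2.71. From m = (1 + c)/(c + rr + e), rearranging gives 1 + c = m·(c + rr + e), so c·(1 − m) = m·(rr + e) − 1.
Hence c = [m·(rr + e) − 1]/(1 − m) = [2.71 × (0.1912 + 0) − 1] / (1 − 2.71) ≈ 0.281782.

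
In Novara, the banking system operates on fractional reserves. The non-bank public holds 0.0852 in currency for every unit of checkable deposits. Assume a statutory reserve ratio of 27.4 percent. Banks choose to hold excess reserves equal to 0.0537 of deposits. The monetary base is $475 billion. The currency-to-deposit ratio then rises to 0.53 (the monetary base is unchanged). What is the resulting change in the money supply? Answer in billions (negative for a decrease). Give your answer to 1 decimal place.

-401.1 billion

Initially m₁ = (1 + 0.0852) / (0.274 + 0.0537 + 0.0852) ≈ 2.62824, so M₁ = 2.62824 × 475 = 1248.414 billion.
After the change m₂ = (1 + 0.53) / (0.274 + 0.0537 + 0.53) ≈ 1.78384, so M₂ = 1.78384 × 475 = 847.324 billion.
ΔM = M₂ − M₁ = 847.324 − 1248.414 = -401.09 billion.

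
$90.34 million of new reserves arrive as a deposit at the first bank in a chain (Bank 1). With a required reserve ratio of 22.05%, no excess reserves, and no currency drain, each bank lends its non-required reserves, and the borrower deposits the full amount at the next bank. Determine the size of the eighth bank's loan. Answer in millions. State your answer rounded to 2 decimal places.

Each bank lends a fraction (1 − rr) = 0.7795 of the deposit it receives, so Bank 8 receives 90.34·0.7795^7 and lends 90.34·0.7795^8 ≈ 12.3143 million.

$12.31 million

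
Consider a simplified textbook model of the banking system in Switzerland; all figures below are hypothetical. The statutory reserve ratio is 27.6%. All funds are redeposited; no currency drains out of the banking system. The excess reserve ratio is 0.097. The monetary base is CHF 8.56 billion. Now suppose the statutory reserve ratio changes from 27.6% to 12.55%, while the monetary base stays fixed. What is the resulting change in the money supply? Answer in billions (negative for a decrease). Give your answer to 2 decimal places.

Initially m₁ = 1 / (0.276 + 0.097) ≈ 2.6810, so M₁ = 2.6810 × 8.56 ≈ 22.9494 billion.
After the change m₂ = 1 / (0.1255 + 0.097) ≈ 4.4944, so M₂ = 4.4944 × 8.56 ≈ 38.4721 billion.
ΔM = M₂ − M₁ = 38.4721 − 22.9494 = 15.5227 billion.

CHF 15.52 billion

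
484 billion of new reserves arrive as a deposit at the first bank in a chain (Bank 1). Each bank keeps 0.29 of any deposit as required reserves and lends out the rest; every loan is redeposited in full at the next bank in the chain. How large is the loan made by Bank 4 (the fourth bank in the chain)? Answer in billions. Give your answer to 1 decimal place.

123.0 billion

Each bank lends a fraction (1 − rr) = 0.7100 of the deposit it receives, so Bank 4 receives 484·0.7100^3 and lends 484·0.7100^4 ≈ 122.9925 billion.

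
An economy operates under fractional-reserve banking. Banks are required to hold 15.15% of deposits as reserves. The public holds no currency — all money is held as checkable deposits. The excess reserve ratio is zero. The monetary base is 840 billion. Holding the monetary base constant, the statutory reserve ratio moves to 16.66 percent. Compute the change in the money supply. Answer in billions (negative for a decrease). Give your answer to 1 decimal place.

-502.5 billion

Initially m₁ = 1 / (0.1515) ≈ 6.60066, so M₁ = 6.60066 × 840 = 5544.5544 billion.
After the change m₂ = 1 / (0.1666) ≈ 6.00240, so M₂ = 6.00240 × 840 = 5042.016 billion.
ΔM = M₂ − M₁ = 5042.016 − 5544.5544 = -502.5384 billion.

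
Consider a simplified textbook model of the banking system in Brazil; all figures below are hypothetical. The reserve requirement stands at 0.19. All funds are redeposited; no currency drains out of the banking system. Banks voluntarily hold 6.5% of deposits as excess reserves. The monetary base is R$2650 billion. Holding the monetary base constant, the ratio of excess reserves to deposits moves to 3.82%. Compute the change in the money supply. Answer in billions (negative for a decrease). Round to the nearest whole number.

R$1220 billion

Initially m₁ = 1 / (0.19 + 0.065) ≈ 3.92157, so M₁ = 3.92157 × 2650 = 10392.1605 billion.
After the change m₂ = 1 / (0.19 + 0.0382) ≈ 4.38212, so M₂ = 4.38212 × 2650 = 11612.618 billion.
ΔM = M₂ − M₁ = 11612.618 − 10392.1605 = 1220.4575 billion.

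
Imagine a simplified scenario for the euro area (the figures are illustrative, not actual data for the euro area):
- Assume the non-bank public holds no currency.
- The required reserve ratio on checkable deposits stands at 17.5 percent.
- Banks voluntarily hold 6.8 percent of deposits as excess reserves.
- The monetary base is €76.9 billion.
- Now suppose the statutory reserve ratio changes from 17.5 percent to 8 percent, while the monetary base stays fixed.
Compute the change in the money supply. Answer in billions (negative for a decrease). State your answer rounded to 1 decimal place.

Initially m₁ = 1 / (0.175 + 0.068) ≈ 4.1152, so M₁ = 4.1152 × 76.9 ≈ 316.4589 billion.
After the change m₂ = 1 / (0.08 + 0.068) ≈ 6.7568, so M₂ = 6.7568 × 76.9 ≈ 519.5979 billion.
ΔM = M₂ − M₁ = 519.5979 − 316.4589 = 203.139 billion.

€203.1 billion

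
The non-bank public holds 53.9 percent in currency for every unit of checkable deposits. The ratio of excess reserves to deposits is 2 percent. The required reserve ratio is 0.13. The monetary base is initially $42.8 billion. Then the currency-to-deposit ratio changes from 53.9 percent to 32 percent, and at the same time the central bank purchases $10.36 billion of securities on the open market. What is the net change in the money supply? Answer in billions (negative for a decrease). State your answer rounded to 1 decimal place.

Before: m₁ = (1 + 0.539) / (0.13 + 0.02 + 0.539) ≈ 2.2337, MB₁ = 42.8, so M₁ = 2.2337 × 42.8 ≈ 95.6024 billion.
After: m₂ = (1 + 0.32) / (0.13 + 0.02 + 0.32) ≈ 2.8085, MB₂ = 42.8 + 10.36 = 53.16, so M₂ = 2.8085 × 53.16 ≈ 149.2999 billion.
ΔM = M₂ − M₁ = 149.2999 − 95.6024 = 53.6975 billion.

$53.7 billion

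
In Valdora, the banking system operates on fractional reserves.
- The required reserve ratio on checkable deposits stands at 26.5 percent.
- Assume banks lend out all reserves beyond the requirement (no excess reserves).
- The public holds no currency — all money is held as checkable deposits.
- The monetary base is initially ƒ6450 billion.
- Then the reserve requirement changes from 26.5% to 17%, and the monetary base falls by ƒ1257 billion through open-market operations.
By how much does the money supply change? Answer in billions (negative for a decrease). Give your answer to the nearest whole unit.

ƒ6207 billion

Before: m₁ = 1 / (0.265) ≈ 3.77358, MB₁ = 6450, so M₁ = 3.77358 × 6450 = 24339.591 billion.
After: m₂ = 1 / (0.17) ≈ 5.88235, MB₂ = 6450 − 1257 = 5193, so M₂ = 5.88235 × 5193 ≈ 30547.0435 billion.
ΔM = M₂ − M₁ = 30547.0435 − 24339.591 = 6207.4525 billion.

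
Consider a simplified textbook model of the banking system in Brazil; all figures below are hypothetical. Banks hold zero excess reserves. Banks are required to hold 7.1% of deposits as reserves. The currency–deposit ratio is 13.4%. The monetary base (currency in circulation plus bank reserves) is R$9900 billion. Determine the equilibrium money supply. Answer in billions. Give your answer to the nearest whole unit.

The money multiplier is m = (1 + c) / (rr + c) = (1 + 0.134) / (0.071 + 0.134) ≈ 5.53171.
So M = m × MB = 5.53171 × 9900 = 54763.929 billion.

R$54764 billion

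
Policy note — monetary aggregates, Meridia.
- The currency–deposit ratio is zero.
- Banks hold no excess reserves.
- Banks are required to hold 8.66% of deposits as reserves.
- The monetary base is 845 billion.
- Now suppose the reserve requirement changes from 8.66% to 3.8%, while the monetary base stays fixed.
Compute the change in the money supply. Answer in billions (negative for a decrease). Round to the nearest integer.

12479 billion

Initially m₁ = 1 / (0.0866) ≈ 11.5473, so M₁ = 11.5473 × 845 = 9757.4685 billion.
After the change m₂ = 1 / (0.038) ≈ 26.3158, so M₂ = 26.3158 × 845 = 22236.851 billion.
ΔM = M₂ − M₁ = 22236.851 − 9757.4685 = 12479.3825 billion.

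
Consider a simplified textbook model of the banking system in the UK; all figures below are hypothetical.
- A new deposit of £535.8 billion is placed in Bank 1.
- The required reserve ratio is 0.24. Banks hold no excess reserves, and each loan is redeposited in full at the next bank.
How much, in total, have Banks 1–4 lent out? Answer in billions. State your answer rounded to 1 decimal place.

Bank i lends (1 − rr)^i of the original deposit: Bank 1 lends 535.8·0.7600 = 407.2080, Bank 2 lends 535.8·0.7600² ≈ 309.4781, and so on.
Summing a geometric series: total = 535.8·[0.7600·(1 − 0.7600^4) / (1 − 0.7600)] ≈ 1130.6440 billion.

£1130.6 billion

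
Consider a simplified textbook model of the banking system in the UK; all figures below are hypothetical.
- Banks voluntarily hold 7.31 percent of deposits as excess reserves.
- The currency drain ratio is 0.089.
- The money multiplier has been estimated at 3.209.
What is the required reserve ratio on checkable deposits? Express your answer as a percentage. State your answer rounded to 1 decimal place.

Using m = 3.209. Since m = (1 + c)/(c + rr + e), the denominator satisfies c + rr + e = (1 + c)/m = (1 + 0.089) / 3.209 ≈ 0.339358.
With c = 0.089 and e = 0.0731, the required reserve ratio on checkable deposits is 0.339358 − 0.089 − 0.0731 = 0.177258.

17.7%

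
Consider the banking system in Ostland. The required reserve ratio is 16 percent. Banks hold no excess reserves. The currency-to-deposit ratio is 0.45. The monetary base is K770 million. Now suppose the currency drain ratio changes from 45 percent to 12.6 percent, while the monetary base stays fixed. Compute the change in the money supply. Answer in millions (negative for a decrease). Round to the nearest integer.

K1201 million

Initially m₁ = (1 + 0.45) / (0.16 + 0.45) ≈ 2.3770, so M₁ = 2.3770 × 770 = 1830.29 million.
After the change m₂ = (1 + 0.126) / (0.16 + 0.126) ≈ 3.9371, so M₂ = 3.9371 × 770 = 3031.567 million.
ΔM = M₂ − M₁ = 3031.567 − 1830.29 = 1201.277 million.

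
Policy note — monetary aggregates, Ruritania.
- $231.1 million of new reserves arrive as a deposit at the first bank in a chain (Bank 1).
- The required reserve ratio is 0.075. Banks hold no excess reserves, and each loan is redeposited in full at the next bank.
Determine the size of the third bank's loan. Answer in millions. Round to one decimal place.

$182.9 million

Each bank lends a fraction (1 − rr) = 0.9250 of the deposit it receives, so Bank 3 receives 231.1·0.9250^2 and lends 231.1·0.9250^3 ≈ 182.9048 million.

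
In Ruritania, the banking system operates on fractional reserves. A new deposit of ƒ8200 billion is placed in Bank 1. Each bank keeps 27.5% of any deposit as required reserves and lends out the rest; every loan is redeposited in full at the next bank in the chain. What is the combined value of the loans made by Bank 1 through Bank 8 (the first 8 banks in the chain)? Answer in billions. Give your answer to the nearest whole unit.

Bank i lends (1 − rr)^i of the original deposit: Bank 1 lends 8200·0.7250 = 5945.0000, Bank 2 lends 8200·0.7250² = 4310.1250, and so on.
Summing a geometric series: total = 8200·[0.7250·(1 − 0.7250^8) / (1 − 0.7250)] ≈ 19968.0326 billion.

ƒ19968 billion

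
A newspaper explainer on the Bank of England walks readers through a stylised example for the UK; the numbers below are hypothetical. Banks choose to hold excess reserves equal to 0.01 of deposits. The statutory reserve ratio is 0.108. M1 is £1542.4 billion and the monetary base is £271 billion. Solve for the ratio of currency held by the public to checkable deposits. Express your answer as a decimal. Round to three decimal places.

Using m = M/MB = 1542.4/271 ≈ 5.691513. From m = (1 + c)/(c + rr + e), rearranging gives 1 + c = m·(c + rr + e), so c·(1 − m) = m·(rr + e) − 1.
Hence c = [m·(rr + e) − 1]/(1 − m) = [5.691513 × (0.108 + 0.01) − 1] / (1 − 5.691513) ≈ 0.069999.

0.070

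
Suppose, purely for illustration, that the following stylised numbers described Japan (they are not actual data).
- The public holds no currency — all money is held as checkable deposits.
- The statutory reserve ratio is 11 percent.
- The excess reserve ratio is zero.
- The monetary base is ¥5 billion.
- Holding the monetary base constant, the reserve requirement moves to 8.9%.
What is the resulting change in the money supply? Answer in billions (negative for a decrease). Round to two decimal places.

¥10.73 billion

Initially m₁ = 1 / (0.11) ≈ 9.0909, so M₁ = 9.0909 × 5 = 45.4545 billion.
After the change m₂ = 1 / (0.089) ≈ 11.2360, so M₂ = 11.2360 × 5 = 56.18 billion.
ΔM = M₂ − M₁ = 56.18 − 45.4545 = 10.7255 billion.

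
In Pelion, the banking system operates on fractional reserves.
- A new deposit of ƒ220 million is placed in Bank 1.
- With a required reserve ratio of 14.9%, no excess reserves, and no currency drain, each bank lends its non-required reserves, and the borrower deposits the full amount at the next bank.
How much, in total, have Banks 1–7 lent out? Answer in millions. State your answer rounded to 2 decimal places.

ƒ850.37 million

Bank i lends (1 − rr)^i of the original deposit: Bank 1 lends 220·0.8510 = 187.2200, Bank 2 lends 220·0.8510² ≈ 159.3242, and so on.
Summing a geometric series: total = 220·[0.8510·(1 − 0.8510^7) / (1 − 0.8510)] ≈ 850.3728 million.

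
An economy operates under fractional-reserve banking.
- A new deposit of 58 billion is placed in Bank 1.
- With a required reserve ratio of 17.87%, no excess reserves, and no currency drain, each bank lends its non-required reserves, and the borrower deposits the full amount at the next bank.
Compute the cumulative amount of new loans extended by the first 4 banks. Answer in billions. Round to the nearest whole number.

145 billion

Bank i lends (1 − rr)^i of the original deposit: Bank 1 lends 58·0.8213 = 47.6354, Bank 2 lends 58·0.8213² ≈ 39.1230, and so on.
Summing a geometric series: total = 58·[0.8213·(1 − 0.8213^4) / (1 − 0.8213)] ≈ 145.2798 billion.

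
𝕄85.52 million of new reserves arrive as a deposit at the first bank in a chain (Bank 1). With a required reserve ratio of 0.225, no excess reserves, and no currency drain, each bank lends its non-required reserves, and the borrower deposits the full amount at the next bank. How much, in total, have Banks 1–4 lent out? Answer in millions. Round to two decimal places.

Bank i lends (1 − rr)^i of the original deposit: Bank 1 lends 85.52·0.7750 = 66.2780, Bank 2 lends 85.52·0.7750² ≈ 51.3655, and so on.
Summing a geometric series: total = 85.52·[0.7750·(1 − 0.7750^4) / (1 − 0.7750)] ≈ 188.3030 million.

𝕄188.30 million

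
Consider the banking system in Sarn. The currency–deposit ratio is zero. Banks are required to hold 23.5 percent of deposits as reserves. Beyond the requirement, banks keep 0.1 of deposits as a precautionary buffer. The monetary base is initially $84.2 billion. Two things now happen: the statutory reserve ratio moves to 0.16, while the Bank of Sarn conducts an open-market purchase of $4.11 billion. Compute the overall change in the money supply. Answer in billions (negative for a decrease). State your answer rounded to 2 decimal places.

$88.31 billion

Before: m₁ = 1 / (0.235 + 0.1) ≈ 2.98507, MB₁ = 84.2, so M₁ = 2.98507 × 84.2 ≈ 251.3429 billion.
After: m₂ = 1 / (0.16 + 0.1) ≈ 3.84615, MB₂ = 84.2 + 4.11 = 88.31, so M₂ = 3.84615 × 88.31 ≈ 339.6535 billion.
ΔM = M₂ − M₁ = 339.6535 − 251.3429 = 88.3106 billion.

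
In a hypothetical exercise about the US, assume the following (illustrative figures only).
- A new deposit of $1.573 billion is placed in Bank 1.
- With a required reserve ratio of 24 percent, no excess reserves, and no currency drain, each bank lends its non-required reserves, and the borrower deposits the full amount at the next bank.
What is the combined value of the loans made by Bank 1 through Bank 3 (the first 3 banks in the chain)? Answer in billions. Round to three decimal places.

$2.795 billion

Bank i lends (1 − rr)^i of the original deposit: Bank 1 lends 1.573·0.7600 ≈ 1.1955, Bank 2 lends 1.573·0.7600² ≈ 0.9086, and so on.
Summing a geometric series: total = 1.573·[0.7600·(1 − 0.7600^3) / (1 − 0.7600)] ≈ 2.7946 billion.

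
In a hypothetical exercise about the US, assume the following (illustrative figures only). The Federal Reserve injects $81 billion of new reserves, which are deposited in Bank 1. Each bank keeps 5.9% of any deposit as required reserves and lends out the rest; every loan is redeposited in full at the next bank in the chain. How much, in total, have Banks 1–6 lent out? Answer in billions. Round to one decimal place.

Bank i lends (1 − rr)^i of the original deposit: Bank 1 lends 81·0.9410 = 76.2210, Bank 2 lends 81·0.9410² ≈ 71.7240, and so on.
Summing a geometric series: total = 81·[0.9410·(1 − 0.9410^6) / (1 − 0.9410)] ≈ 394.9476 billion.

$394.9 billion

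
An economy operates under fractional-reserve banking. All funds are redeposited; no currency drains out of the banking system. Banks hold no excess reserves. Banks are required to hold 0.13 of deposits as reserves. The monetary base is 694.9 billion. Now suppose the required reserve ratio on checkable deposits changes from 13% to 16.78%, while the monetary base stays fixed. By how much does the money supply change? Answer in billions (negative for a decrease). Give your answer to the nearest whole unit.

-1204 billion

Initially m₁ = 1 / (0.13) ≈ 7.6923, so M₁ = 7.6923 × 694.9 ≈ 5345.3793 billion.
After the change m₂ = 1 / (0.1678) ≈ 5.9595, so M₂ = 5.9595 × 694.9 ≈ 4141.2566 billion.
ΔM = M₂ − M₁ = 4141.2566 − 5345.3793 = -1204.1227 billion.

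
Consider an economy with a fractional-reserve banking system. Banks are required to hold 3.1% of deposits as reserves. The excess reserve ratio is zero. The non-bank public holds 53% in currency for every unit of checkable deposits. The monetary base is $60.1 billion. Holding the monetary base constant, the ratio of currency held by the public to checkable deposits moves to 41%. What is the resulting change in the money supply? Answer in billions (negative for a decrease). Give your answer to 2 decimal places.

Initially m₁ = (1 + 0.53) / (0.031 + 0.53) ≈ 2.72727, so M₁ = 2.72727 × 60.1 ≈ 163.9089 billion.
After the change m₂ = (1 + 0.41) / (0.031 + 0.41) ≈ 3.19728, so M₂ = 3.19728 × 60.1 ≈ 192.1565 billion.
ΔM = M₂ − M₁ = 192.1565 − 163.9089 = 28.2476 billion.

$28.25 billion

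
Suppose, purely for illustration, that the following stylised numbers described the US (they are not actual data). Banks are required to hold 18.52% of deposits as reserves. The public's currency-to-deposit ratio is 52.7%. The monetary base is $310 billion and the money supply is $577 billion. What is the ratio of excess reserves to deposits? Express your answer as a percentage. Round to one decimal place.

Using m = M/MB = 577/310 ≈ 1.861290. Since m = (1 + c)/(c + rr + e), the denominator satisfies c + rr + e = (1 + c)/m = (1 + 0.527) / 1.861290 ≈ 0.820399.
With c = 0.527 and rr = 0.1852, the ratio of excess reserves to deposits is 0.820399 − 0.527 − 0.1852 = 0.108199.

10.8%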